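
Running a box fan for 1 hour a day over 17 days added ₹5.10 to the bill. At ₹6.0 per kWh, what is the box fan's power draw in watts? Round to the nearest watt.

Energy = ₹5.10 ÷ ₹6.0/kWh = 0.85 kWh
Runtime = 1 h/day × 17 days = 17 h
Power = 0.85 kWh ÷ 17 h = 0.05 kW = 50 W

50 W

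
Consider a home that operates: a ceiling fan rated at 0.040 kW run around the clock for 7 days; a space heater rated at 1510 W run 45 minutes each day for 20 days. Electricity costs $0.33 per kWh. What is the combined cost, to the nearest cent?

ceiling fan: Runtime = 24 h × 7 = 168 h
ceiling fan: 0.04 kW × 168 h = 6.72 kWh
space heater: Runtime = 45 min × 20 = 900 min = 15 h
space heater: 1.51 kW × 15 h = 22.65 kWh
Total energy = 29.37 kWh
Cost = 29.37 × $0.33 = $9.69

$9.69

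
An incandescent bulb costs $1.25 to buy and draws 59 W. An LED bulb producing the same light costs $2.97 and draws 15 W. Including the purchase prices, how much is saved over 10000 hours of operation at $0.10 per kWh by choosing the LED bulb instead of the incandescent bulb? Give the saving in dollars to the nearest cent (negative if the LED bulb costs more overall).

incandescent bulb: $1.25 + (59/1000) kW × 10000 h × $0.10 = $1.25 + $59 = $60.25
LED bulb: $2.97 + (15/1000) kW × 10000 h × $0.10 = $2.97 + $15 = $17.97
Saving = $60.25 − $17.97 = $42.28

$42.28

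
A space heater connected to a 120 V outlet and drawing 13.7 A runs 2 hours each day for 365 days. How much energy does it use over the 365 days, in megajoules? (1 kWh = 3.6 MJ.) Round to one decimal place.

4320.4 MJ

Power = 13.7 A × 120 V = 1644 W = 1.644 kW
Runtime = 2 h/day × 365 days = 730 h
Energy = 1.644 kW × 730 h = 1200.12 kWh
= 1200.12 × 3.6 MJ = 4320.4 MJ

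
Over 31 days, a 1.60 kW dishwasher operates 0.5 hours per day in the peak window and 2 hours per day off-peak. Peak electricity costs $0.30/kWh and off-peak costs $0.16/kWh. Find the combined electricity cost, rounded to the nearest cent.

$23.31

Peak energy = 1.6 kW × 0.5 h × 31 = 24.8 kWh
Off-peak energy = 1.6 kW × 2 h × 31 = 99.2 kWh
Cost = 24.8 × $0.30 + 99.2 × $0.16 = $7.44 + $15.872 = $23.31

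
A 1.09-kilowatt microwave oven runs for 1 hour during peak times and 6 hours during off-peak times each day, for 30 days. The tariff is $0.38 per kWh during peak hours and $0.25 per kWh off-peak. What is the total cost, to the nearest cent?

Peak energy = 1.09 kW × 1 h × 30 = 32.7 kWh
Off-peak energy = 1.09 kW × 6 h × 30 = 196.2 kWh
Cost = 32.7 × $0.38 + 196.2 × $0.25 = $12.426 + $49.05 = $61.48

$61.48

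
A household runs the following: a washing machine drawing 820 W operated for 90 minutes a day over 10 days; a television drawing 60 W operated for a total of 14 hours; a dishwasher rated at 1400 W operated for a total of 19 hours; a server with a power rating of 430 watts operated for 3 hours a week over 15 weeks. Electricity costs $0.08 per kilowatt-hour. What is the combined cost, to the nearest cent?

$4.73

washing machine: Runtime = 90 min × 10 = 900 min = 15 h
washing machine: 0.82 kW × 15 h = 12.3 kWh
television: 0.06 kW × 14 h = 0.84 kWh
dishwasher: 1.4 kW × 19 h = 26.6 kWh
server: Runtime = 3 h/week × 15 weeks = 45 h
server: 0.43 kW × 45 h = 19.35 kWh
Total energy = 59.09 kWh
Cost = 59.09 × $0.08 = $4.73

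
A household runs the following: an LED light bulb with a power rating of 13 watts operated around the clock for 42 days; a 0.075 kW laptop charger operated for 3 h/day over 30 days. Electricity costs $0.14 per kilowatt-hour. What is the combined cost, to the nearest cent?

$2.78

LED light bulb: Runtime = 24 h × 42 = 1008 h
LED light bulb: 0.013 kW × 1008 h = 13.104 kWh
laptop charger: Runtime = 3 h/day × 30 days = 90 h
laptop charger: 0.075 kW × 90 h = 6.75 kWh
Total energy = 19.854 kWh
Cost = 19.854 × $0.14 = $2.78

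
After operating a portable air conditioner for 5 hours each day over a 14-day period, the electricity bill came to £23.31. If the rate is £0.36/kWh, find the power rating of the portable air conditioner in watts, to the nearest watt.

Energy = £23.31 ÷ £0.36/kWh = 64.75 kWh
Runtime = 5 h/day × 14 days = 70 h
Power = 64.75 kWh ÷ 70 h = 0.925 kW = 925 W

925 W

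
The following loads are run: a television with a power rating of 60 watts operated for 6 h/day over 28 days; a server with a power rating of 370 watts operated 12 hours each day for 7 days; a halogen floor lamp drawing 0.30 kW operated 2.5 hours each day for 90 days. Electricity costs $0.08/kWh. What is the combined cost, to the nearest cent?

television: Runtime = 6 h/day × 28 days = 168 h
television: 0.06 kW × 168 h = 10.08 kWh
server: Runtime = 12 h/day × 7 days = 84 h
server: 0.37 kW × 84 h = 31.08 kWh
halogen floor lamp: Runtime = 2.5 h/day × 90 days = 225 h
halogen floor lamp: 0.3 kW × 225 h = 67.5 kWh
Total energy = 108.66 kWh
Cost = 108.66 × $0.08 = $8.69

$8.69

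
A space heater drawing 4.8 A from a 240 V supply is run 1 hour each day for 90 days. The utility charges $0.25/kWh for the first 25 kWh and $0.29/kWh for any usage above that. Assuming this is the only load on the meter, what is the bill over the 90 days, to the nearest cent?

$29.07

Power = 4.8 A × 240 V = 1152 W = 1.152 kW
Runtime = 1 h/day × 90 days = 90 h
Energy = 1.152 kW × 90 h = 103.68 kWh
Tier 1 (0–25 kWh): 25 × $0.25 = $6.25
Above 25 kWh: 78.68 × $0.29 = $22.8172
Bill = $29.07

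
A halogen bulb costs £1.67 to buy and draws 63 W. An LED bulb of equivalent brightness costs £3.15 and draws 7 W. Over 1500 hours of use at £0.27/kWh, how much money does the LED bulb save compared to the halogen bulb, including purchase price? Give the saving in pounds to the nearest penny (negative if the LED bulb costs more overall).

halogen bulb: £1.67 + (63/1000) kW × 1500 h × £0.27 = £1.67 + £25.515 = £27.185
LED bulb: £3.15 + (7/1000) kW × 1500 h × £0.27 = £3.15 + £2.835 = £5.985
Saving = £27.185 − £5.985 = £21.2

£21.20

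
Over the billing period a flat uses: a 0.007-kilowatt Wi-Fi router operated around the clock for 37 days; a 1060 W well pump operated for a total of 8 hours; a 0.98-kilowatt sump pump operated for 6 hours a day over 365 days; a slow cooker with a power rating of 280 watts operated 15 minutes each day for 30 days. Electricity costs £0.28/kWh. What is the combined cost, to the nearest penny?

Wi-Fi router: Runtime = 24 h × 37 = 888 h
Wi-Fi router: 0.007 kW × 888 h = 6.216 kWh
well pump: 1.06 kW × 8 h = 8.48 kWh
sump pump: Runtime = 6 h/day × 365 days = 2190 h
sump pump: 0.98 kW × 2190 h = 2146.2 kWh
slow cooker: Runtime = 15 min × 30 = 450 min = 7.5 h
slow cooker: 0.28 kW × 7.5 h = 2.1 kWh
Total energy = 2162.996 kWh
Cost = 2162.996 × £0.28 = £605.64

£605.64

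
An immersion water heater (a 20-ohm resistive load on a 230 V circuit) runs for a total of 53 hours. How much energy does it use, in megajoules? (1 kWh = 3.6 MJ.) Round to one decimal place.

504.7 MJ

Power = V²/R = 230²/20 = 2645 W = 2.645 kW
Energy = 2.645 kW × 53 h = 140.185 kWh
= 140.185 × 3.6 MJ = 504.7 MJ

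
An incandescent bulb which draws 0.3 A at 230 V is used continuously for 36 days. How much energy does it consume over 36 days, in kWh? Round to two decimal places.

59.62 kWh

Power = 0.3 A × 230 V = 69 W = 0.069 kW
Runtime = 24 h × 36 = 864 h
Energy = 0.069 kW × 864 h = 59.616 kWh ≈ 59.62 kWh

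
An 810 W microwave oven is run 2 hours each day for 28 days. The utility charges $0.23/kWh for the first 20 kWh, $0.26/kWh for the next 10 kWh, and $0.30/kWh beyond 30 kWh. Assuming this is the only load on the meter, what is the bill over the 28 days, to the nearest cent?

Runtime = 2 h/day × 28 days = 56 h
Energy = 0.81 kW × 56 h = 45.36 kWh
Tier 1 (0–20 kWh): 20 × $0.23 = $4.6
Tier 2 (20–30 kWh): 10 × $0.26 = $2.6
Above 30 kWh: 15.36 × $0.30 = $4.608
Bill = $11.81

$11.81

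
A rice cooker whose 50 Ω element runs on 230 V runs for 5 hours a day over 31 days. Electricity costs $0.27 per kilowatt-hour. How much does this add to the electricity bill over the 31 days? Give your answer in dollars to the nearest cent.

$44.28

Power = V²/R = 230²/50 = 1058 W = 1.058 kW
Runtime = 5 h/day × 31 days = 155 h
Energy = 1.058 kW × 155 h = 163.99 kWh
Cost = 163.99 kWh × $0.27/kWh = $44.28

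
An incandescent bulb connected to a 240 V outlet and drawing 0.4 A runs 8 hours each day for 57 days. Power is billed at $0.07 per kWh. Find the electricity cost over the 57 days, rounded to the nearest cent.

Power = 0.4 A × 240 V = 96 W = 0.096 kW
Runtime = 8 h/day × 57 days = 456 h
Energy = 0.096 kW × 456 h = 43.776 kWh
Cost = 43.776 kWh × $0.07/kWh = $3.06

$3.06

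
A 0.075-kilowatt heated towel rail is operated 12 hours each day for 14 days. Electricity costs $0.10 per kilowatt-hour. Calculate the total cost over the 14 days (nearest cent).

Runtime = 12 h/day × 14 days = 168 h
Energy = 0.075 kW × 168 h = 12.6 kWh
Cost = 12.6 kWh × $0.10/kWh = $1.26

$1.26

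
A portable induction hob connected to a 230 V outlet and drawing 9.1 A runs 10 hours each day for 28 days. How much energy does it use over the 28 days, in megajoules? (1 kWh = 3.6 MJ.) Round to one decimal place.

2109.7 MJ

Power = 9.1 A × 230 V = 2093 W = 2.093 kW
Runtime = 10 h/day × 28 days = 280 h
Energy = 2.093 kW × 280 h = 586.04 kWh
= 586.04 × 3.6 MJ = 2109.7 MJ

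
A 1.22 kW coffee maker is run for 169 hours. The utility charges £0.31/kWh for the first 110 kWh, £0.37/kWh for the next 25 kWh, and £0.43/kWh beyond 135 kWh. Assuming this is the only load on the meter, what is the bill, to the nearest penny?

£73.96

Energy = 1.22 kW × 169 h = 206.18 kWh
Tier 1 (0–110 kWh): 110 × £0.31 = £34.1
Tier 2 (110–135 kWh): 25 × £0.37 = £9.25
Above 135 kWh: 71.18 × £0.43 = £30.6074
Bill = £73.96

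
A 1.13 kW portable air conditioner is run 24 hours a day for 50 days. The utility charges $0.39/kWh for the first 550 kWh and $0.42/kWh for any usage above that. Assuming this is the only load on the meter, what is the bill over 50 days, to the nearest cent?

Runtime = 24 h × 50 = 1200 h
Energy = 1.13 kW × 1200 h = 1356 kWh
Tier 1 (0–550 kWh): 550 × $0.39 = $214.5
Above 550 kWh: 806 × $0.42 = $338.52
Bill = $553.02

$553.02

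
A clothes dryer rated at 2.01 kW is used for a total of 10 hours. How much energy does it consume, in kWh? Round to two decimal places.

Energy = 2.01 kW × 10 h = 20.1 kWh

20.10 kWh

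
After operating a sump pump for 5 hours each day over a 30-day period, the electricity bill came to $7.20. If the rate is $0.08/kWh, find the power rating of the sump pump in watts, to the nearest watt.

600 W

Energy = $7.20 ÷ $0.08/kWh = 90 kWh
Runtime = 5 h/day × 30 days = 150 h
Power = 90 kWh ÷ 150 h = 0.6 kW = 600 W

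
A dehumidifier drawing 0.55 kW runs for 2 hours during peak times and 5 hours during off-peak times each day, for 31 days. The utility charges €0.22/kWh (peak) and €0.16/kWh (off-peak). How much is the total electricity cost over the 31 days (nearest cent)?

Peak energy = 0.55 kW × 2 h × 31 = 34.1 kWh
Off-peak energy = 0.55 kW × 5 h × 31 = 85.25 kWh
Cost = 34.1 × €0.22 + 85.25 × €0.16 = €7.502 + €13.64 = €21.14

€21.14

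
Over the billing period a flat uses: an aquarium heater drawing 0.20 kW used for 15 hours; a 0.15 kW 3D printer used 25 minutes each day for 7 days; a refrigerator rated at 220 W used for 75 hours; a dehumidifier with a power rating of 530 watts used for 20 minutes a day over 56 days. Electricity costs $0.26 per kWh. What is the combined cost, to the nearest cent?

$7.76

aquarium heater: 0.2 kW × 15 h = 3 kWh
3D printer: Runtime = 25 min × 7 = 175 min = 2.916666… h
3D printer: 0.15 kW × 2.916666… h = 0.4375 kWh
refrigerator: 0.22 kW × 75 h = 16.5 kWh
dehumidifier: Runtime = 20 min × 56 = 1120 min = 18.666666… h
dehumidifier: 0.53 kW × 18.666666… h = 9.893333… kWh
Total energy = 29.830833… kWh
Cost = 29.830833… × $0.26 = $7.76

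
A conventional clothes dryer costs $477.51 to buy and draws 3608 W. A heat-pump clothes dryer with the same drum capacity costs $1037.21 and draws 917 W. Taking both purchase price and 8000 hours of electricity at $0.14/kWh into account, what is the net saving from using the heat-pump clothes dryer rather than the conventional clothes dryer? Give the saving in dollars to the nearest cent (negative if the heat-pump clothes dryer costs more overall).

$2454.22

conventional clothes dryer: $477.51 + (3608/1000) kW × 8000 h × $0.14 = $477.51 + $4040.96 = $4518.47
heat-pump clothes dryer: $1037.21 + (917/1000) kW × 8000 h × $0.14 = $1037.21 + $1027.04 = $2064.25
Saving = $4518.47 − $2064.25 = $2454.22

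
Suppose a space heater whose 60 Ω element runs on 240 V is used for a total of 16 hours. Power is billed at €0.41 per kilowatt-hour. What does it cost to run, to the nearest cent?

€6.30

Power = V²/R = 240²/60 = 960 W = 0.96 kW
Energy = 0.96 kW × 16 h = 15.36 kWh
Cost = 15.36 kWh × €0.41/kWh = €6.30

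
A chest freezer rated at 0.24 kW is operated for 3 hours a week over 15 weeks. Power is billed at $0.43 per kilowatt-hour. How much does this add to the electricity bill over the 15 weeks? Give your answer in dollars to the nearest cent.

$4.64

Runtime = 3 h/week × 15 weeks = 45 h
Energy = 0.24 kW × 45 h = 10.8 kWh
Cost = 10.8 kWh × $0.43/kWh = $4.64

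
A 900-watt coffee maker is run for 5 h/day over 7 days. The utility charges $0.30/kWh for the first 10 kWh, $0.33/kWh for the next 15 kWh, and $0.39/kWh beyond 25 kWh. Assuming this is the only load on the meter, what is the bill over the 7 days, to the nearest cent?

Runtime = 5 h/day × 7 days = 35 h
Energy = 0.9 kW × 35 h = 31.5 kWh
Tier 1 (0–10 kWh): 10 × $0.30 = $3
Tier 2 (10–25 kWh): 15 × $0.33 = $4.95
Above 25 kWh: 6.5 × $0.39 = $2.535
Bill = $10.49

$10.49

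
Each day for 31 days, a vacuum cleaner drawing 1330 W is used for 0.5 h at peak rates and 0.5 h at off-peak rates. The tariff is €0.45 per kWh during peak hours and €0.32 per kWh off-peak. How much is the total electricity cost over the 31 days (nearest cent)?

Peak energy = 1.33 kW × 0.5 h × 31 = 20.615 kWh
Off-peak energy = 1.33 kW × 0.5 h × 31 = 20.615 kWh
Cost = 20.615 × €0.45 + 20.615 × €0.32 = €9.27675 + €6.5968 = €15.87

€15.87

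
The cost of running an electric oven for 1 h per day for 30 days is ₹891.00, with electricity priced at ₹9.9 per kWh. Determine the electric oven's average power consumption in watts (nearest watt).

Energy = ₹891.00 ÷ ₹9.9/kWh = 90 kWh
Runtime = 1 h/day × 30 days = 30 h
Power = 90 kWh ÷ 30 h = 3 kW = 3000 W

3000 W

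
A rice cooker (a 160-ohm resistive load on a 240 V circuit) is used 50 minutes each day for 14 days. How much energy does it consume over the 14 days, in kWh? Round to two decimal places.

Power = V²/R = 240²/160 = 360 W = 0.36 kW
Runtime = 50 min × 14 = 700 min = 11.666666… h
Energy = 0.36 kW × 11.666666… h = 4.2 kWh

4.20 kWh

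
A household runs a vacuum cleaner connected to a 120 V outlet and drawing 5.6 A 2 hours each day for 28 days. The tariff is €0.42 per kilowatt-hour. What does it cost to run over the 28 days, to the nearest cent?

€15.81

Power = 5.6 A × 120 V = 672 W = 0.672 kW
Runtime = 2 h/day × 28 days = 56 h
Energy = 0.672 kW × 56 h = 37.632 kWh
Cost = 37.632 kWh × €0.42/kWh = €15.81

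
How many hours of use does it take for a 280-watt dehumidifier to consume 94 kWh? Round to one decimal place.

335.7 h

Hours = 94 kWh ÷ 0.28 kW = 335.7 h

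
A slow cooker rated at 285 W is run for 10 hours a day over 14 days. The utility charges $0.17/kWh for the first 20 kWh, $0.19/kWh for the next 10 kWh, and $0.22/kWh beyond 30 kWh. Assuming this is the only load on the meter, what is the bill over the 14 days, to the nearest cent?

$7.48

Runtime = 10 h/day × 14 days = 140 h
Energy = 0.285 kW × 140 h = 39.9 kWh
Tier 1 (0–20 kWh): 20 × $0.17 = $3.4
Tier 2 (20–30 kWh): 10 × $0.19 = $1.9
Above 30 kWh: 9.9 × $0.22 = $2.178
Bill = $7.48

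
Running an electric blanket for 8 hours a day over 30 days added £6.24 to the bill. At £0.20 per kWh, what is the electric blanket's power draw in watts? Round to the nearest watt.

Energy = £6.24 ÷ £0.20/kWh = 31.2 kWh
Runtime = 8 h/day × 30 days = 240 h
Power = 31.2 kWh ÷ 240 h = 0.13 kW = 130 W

130 W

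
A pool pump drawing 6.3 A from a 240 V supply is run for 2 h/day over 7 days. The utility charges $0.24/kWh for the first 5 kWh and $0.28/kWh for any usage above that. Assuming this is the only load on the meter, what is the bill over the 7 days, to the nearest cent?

$5.73

Power = 6.3 A × 240 V = 1512 W = 1.512 kW
Runtime = 2 h/day × 7 days = 14 h
Energy = 1.512 kW × 14 h = 21.168 kWh
Tier 1 (0–5 kWh): 5 × $0.24 = $1.2
Above 5 kWh: 16.168 × $0.28 = $4.52704
Bill = $5.73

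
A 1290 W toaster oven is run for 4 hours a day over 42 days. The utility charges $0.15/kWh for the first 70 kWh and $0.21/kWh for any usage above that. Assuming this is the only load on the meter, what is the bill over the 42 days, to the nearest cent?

Runtime = 4 h/day × 42 days = 168 h
Energy = 1.29 kW × 168 h = 216.72 kWh
Tier 1 (0–70 kWh): 70 × $0.15 = $10.5
Above 70 kWh: 146.72 × $0.21 = $30.8112
Bill = $41.31

$41.31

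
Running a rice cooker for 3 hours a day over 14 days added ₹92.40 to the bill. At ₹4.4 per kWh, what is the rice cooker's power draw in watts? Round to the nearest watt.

Energy = ₹92.40 ÷ ₹4.4/kWh = 21 kWh
Runtime = 3 h/day × 14 days = 42 h
Power = 21 kWh ÷ 42 h = 0.5 kW = 500 W

500 W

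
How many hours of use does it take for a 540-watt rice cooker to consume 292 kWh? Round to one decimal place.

540.7 h

Hours = 292 kWh ÷ 0.54 kW = 540.7 h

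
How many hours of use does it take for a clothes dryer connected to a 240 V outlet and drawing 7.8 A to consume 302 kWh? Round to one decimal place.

161.3 h

Power = 7.8 A × 240 V = 1872 W = 1.872 kW
Hours = 302 kWh ÷ 1.872 kW = 161.3 h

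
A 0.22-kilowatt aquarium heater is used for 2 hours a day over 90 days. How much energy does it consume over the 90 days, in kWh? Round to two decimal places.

Runtime = 2 h/day × 90 days = 180 h
Energy = 0.22 kW × 180 h = 39.6 kWh

39.60 kWh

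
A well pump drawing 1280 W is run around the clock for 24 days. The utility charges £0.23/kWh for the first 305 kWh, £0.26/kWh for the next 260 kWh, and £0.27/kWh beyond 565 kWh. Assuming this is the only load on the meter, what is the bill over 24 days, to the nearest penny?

£184.27

Runtime = 24 h × 24 = 576 h
Energy = 1.28 kW × 576 h = 737.28 kWh
Tier 1 (0–305 kWh): 305 × £0.23 = £70.15
Tier 2 (305–565 kWh): 260 × £0.26 = £67.6
Above 565 kWh: 172.28 × £0.27 = £46.5156
Bill = £184.27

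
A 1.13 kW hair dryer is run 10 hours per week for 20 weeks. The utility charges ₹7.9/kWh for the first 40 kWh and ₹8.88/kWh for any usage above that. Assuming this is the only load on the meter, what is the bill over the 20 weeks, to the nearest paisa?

₹1967.68

Runtime = 10 h/week × 20 weeks = 200 h
Energy = 1.13 kW × 200 h = 226 kWh
Tier 1 (0–40 kWh): 40 × ₹7.9 = ₹316
Above 40 kWh: 186 × ₹8.88 = ₹1651.68
Bill = ₹1967.68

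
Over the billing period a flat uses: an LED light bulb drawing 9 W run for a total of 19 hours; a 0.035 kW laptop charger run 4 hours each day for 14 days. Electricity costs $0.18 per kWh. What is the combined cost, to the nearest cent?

LED light bulb: 0.009 kW × 19 h = 0.171 kWh
laptop charger: Runtime = 4 h/day × 14 days = 56 h
laptop charger: 0.035 kW × 56 h = 1.96 kWh
Total energy = 2.131 kWh
Cost = 2.131 × $0.18 = $0.38

$0.38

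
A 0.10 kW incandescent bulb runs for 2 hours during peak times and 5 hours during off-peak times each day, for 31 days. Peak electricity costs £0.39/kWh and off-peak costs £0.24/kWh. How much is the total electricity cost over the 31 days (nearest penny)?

£6.14

Peak energy = 0.1 kW × 2 h × 31 = 6.2 kWh
Off-peak energy = 0.1 kW × 5 h × 31 = 15.5 kWh
Cost = 6.2 × £0.39 + 15.5 × £0.24 = £2.418 + £3.72 = £6.14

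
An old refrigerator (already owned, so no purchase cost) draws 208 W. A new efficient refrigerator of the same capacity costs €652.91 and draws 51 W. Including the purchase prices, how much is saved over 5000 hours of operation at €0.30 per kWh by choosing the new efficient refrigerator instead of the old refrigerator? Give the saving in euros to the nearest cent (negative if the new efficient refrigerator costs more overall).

-€417.41

old refrigerator: €0.00 + (208/1000) kW × 5000 h × €0.30 = €0.00 + €312 = €312
new efficient refrigerator: €652.91 + (51/1000) kW × 5000 h × €0.30 = €652.91 + €76.5 = €729.41
Saving = €312 − €729.41 = −€417.41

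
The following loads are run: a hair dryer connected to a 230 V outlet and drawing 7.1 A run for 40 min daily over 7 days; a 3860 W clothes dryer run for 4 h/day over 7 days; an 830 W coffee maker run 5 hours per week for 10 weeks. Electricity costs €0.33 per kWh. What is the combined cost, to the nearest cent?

€51.88

hair dryer: Power = 7.1 A × 230 V = 1633 W = 1.633 kW
hair dryer: Runtime = 40 min × 7 = 280 min = 4.666666… h
hair dryer: 1.633 kW × 4.666666… h = 7.620666… kWh
clothes dryer: Runtime = 4 h/day × 7 days = 28 h
clothes dryer: 3.86 kW × 28 h = 108.08 kWh
coffee maker: Runtime = 5 h/week × 10 weeks = 50 h
coffee maker: 0.83 kW × 50 h = 41.5 kWh
Total energy = 157.200666… kWh
Cost = 157.200666… × €0.33 = €51.88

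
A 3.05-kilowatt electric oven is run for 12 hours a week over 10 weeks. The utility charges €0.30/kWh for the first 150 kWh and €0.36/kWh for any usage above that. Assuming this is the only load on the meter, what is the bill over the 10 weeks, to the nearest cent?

Runtime = 12 h/week × 10 weeks = 120 h
Energy = 3.05 kW × 120 h = 366 kWh
Tier 1 (0–150 kWh): 150 × €0.30 = €45
Above 150 kWh: 216 × €0.36 = €77.76
Bill = €122.76

€122.76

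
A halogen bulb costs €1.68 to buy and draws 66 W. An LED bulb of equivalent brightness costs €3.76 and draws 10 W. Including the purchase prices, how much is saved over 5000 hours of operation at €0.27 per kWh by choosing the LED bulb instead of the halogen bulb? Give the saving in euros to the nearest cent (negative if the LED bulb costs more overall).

halogen bulb: €1.68 + (66/1000) kW × 5000 h × €0.27 = €1.68 + €89.1 = €90.78
LED bulb: €3.76 + (10/1000) kW × 5000 h × €0.27 = €3.76 + €13.5 = €17.26
Saving = €90.78 − €17.26 = €73.52

€73.52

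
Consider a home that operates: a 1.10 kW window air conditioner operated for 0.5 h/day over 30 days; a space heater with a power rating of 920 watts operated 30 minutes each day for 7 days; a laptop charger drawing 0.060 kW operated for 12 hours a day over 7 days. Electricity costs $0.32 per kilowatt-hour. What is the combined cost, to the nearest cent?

$7.92

window air conditioner: Runtime = 0.5 h/day × 30 days = 15 h
window air conditioner: 1.1 kW × 15 h = 16.5 kWh
space heater: Runtime = 30 min × 7 = 210 min = 3.5 h
space heater: 0.92 kW × 3.5 h = 3.22 kWh
laptop charger: Runtime = 12 h/day × 7 days = 84 h
laptop charger: 0.06 kW × 84 h = 5.04 kWh
Total energy = 24.76 kWh
Cost = 24.76 × $0.32 = $7.92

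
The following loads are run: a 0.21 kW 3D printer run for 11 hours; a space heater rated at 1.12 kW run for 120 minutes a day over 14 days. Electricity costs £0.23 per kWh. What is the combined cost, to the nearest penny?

3D printer: 0.21 kW × 11 h = 2.31 kWh
space heater: Runtime = 120 min × 14 = 1680 min = 28 h
space heater: 1.12 kW × 28 h = 31.36 kWh
Total energy = 33.67 kWh
Cost = 33.67 × £0.23 = £7.74

£7.74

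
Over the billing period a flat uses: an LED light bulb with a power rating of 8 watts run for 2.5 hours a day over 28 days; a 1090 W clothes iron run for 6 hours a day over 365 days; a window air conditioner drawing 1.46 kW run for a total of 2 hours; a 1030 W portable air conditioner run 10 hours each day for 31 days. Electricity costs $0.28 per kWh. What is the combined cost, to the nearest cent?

LED light bulb: Runtime = 2.5 h/day × 28 days = 70 h
LED light bulb: 0.008 kW × 70 h = 0.56 kWh
clothes iron: Runtime = 6 h/day × 365 days = 2190 h
clothes iron: 1.09 kW × 2190 h = 2387.1 kWh
window air conditioner: 1.46 kW × 2 h = 2.92 kWh
portable air conditioner: Runtime = 10 h/day × 31 days = 310 h
portable air conditioner: 1.03 kW × 310 h = 319.3 kWh
Total energy = 2709.88 kWh
Cost = 2709.88 × $0.28 = $758.77

$758.77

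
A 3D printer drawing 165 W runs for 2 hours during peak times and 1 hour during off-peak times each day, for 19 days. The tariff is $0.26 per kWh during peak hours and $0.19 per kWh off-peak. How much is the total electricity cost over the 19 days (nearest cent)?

Peak energy = 0.165 kW × 2 h × 19 = 6.27 kWh
Off-peak energy = 0.165 kW × 1 h × 19 = 3.135 kWh
Cost = 6.27 × $0.26 + 3.135 × $0.19 = $1.6302 + $0.59565 = $2.23

$2.23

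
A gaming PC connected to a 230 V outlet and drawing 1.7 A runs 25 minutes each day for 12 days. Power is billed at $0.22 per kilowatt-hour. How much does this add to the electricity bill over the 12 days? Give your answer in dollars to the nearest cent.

$0.43

Power = 1.7 A × 230 V = 391 W = 0.391 kW
Runtime = 25 min × 12 = 300 min = 5 h
Energy = 0.391 kW × 5 h = 1.955 kWh
Cost = 1.955 kWh × $0.22/kWh = $0.43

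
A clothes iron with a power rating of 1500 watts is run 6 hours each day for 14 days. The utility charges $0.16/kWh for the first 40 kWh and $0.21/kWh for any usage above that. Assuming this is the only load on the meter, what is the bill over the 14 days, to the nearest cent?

$24.46

Runtime = 6 h/day × 14 days = 84 h
Energy = 1.5 kW × 84 h = 126 kWh
Tier 1 (0–40 kWh): 40 × $0.16 = $6.4
Above 40 kWh: 86 × $0.21 = $18.06
Bill = $24.46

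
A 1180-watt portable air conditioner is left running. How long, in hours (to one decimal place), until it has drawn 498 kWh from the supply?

422.0 h

Hours = 498 kWh ÷ 1.18 kW = 422.0 h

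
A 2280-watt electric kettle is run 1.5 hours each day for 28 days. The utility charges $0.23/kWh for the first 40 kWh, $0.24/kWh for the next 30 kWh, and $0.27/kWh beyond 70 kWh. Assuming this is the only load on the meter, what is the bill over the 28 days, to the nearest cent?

$23.36

Runtime = 1.5 h/day × 28 days = 42 h
Energy = 2.28 kW × 42 h = 95.76 kWh
Tier 1 (0–40 kWh): 40 × $0.23 = $9.2
Tier 2 (40–70 kWh): 30 × $0.24 = $7.2
Above 70 kWh: 25.76 × $0.27 = $6.9552
Bill = $23.36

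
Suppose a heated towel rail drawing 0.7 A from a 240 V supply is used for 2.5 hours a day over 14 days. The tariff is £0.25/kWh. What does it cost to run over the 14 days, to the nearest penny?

£1.47

Power = 0.7 A × 240 V = 168 W = 0.168 kW
Runtime = 2.5 h/day × 14 days = 35 h
Energy = 0.168 kW × 35 h = 5.88 kWh
Cost = 5.88 kWh × £0.25/kWh = £1.47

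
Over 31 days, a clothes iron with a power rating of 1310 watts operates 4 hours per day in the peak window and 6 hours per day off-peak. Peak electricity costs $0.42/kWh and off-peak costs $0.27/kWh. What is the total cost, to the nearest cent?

Peak energy = 1.31 kW × 4 h × 31 = 162.44 kWh
Off-peak energy = 1.31 kW × 6 h × 31 = 243.66 kWh
Cost = 162.44 × $0.42 + 243.66 × $0.27 = $68.2248 + $65.7882 = $134.01

$134.01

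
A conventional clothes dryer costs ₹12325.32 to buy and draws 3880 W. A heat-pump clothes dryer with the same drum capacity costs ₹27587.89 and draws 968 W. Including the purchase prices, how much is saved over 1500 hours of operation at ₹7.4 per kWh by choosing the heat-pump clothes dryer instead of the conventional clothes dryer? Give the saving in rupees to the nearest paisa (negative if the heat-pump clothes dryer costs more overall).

₹17060.63

conventional clothes dryer: ₹12325.32 + (3880/1000) kW × 1500 h × ₹7.4 = ₹12325.32 + ₹43068 = ₹55393.32
heat-pump clothes dryer: ₹27587.89 + (968/1000) kW × 1500 h × ₹7.4 = ₹27587.89 + ₹10744.8 = ₹38332.69
Saving = ₹55393.32 − ₹38332.69 = ₹17060.63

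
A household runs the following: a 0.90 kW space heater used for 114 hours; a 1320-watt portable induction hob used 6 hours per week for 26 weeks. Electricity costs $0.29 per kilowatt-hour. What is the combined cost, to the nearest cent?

$89.47

space heater: 0.9 kW × 114 h = 102.6 kWh
portable induction hob: Runtime = 6 h/week × 26 weeks = 156 h
portable induction hob: 1.32 kW × 156 h = 205.92 kWh
Total energy = 308.52 kWh
Cost = 308.52 × $0.29 = $89.47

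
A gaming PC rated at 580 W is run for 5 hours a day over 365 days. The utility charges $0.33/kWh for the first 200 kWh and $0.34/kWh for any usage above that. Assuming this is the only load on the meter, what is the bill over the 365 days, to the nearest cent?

$357.89

Runtime = 5 h/day × 365 days = 1825 h
Energy = 0.58 kW × 1825 h = 1058.5 kWh
Tier 1 (0–200 kWh): 200 × $0.33 = $66
Above 200 kWh: 858.5 × $0.34 = $291.89
Bill = $357.89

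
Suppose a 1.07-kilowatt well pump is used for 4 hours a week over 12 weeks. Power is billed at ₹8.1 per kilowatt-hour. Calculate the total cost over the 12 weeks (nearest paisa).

Runtime = 4 h/week × 12 weeks = 48 h
Energy = 1.07 kW × 48 h = 51.36 kWh
Cost = 51.36 kWh × ₹8.1/kWh = ₹416.02

₹416.02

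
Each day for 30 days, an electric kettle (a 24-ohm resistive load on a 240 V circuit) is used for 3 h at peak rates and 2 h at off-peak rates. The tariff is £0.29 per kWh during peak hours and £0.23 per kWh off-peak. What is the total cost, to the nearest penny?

Power = V²/R = 240²/24 = 2400 W = 2.4 kW
Peak energy = 2.4 kW × 3 h × 30 = 216 kWh
Off-peak energy = 2.4 kW × 2 h × 30 = 144 kWh
Cost = 216 × £0.29 + 144 × £0.23 = £62.64 + £33.12 = £95.76

£95.76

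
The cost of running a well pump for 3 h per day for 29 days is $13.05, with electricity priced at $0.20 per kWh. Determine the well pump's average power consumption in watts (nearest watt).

Energy = $13.05 ÷ $0.20/kWh = 65.25 kWh
Runtime = 3 h/day × 29 days = 87 h
Power = 65.25 kWh ÷ 87 h = 0.75 kW = 750 W

750 W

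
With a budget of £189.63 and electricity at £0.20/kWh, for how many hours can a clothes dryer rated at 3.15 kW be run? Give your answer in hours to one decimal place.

301.0 h

Energy available = £189.63 ÷ £0.20/kWh = 948.15 kWh
Hours = 948.15 kWh ÷ 3.15 kW = 301.0 h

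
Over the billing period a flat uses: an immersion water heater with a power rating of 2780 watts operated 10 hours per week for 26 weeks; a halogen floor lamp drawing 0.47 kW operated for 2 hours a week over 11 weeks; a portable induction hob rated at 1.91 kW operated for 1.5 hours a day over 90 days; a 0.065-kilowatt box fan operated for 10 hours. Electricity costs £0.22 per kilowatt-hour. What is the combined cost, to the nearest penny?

£218.16

immersion water heater: Runtime = 10 h/week × 26 weeks = 260 h
immersion water heater: 2.78 kW × 260 h = 722.8 kWh
halogen floor lamp: Runtime = 2 h/week × 11 weeks = 22 h
halogen floor lamp: 0.47 kW × 22 h = 10.34 kWh
portable induction hob: Runtime = 1.5 h/day × 90 days = 135 h
portable induction hob: 1.91 kW × 135 h = 257.85 kWh
box fan: 0.065 kW × 10 h = 0.65 kWh
Total energy = 991.64 kWh
Cost = 991.64 × £0.22 = £218.16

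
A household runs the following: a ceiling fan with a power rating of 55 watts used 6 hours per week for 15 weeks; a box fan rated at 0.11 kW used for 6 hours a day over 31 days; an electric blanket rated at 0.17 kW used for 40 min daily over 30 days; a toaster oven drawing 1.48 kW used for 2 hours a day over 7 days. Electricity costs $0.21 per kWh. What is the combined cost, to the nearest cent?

$10.40

ceiling fan: Runtime = 6 h/week × 15 weeks = 90 h
ceiling fan: 0.055 kW × 90 h = 4.95 kWh
box fan: Runtime = 6 h/day × 31 days = 186 h
box fan: 0.11 kW × 186 h = 20.46 kWh
electric blanket: Runtime = 40 min × 30 = 1200 min = 20 h
electric blanket: 0.17 kW × 20 h = 3.4 kWh
toaster oven: Runtime = 2 h/day × 7 days = 14 h
toaster oven: 1.48 kW × 14 h = 20.72 kWh
Total energy = 49.53 kWh
Cost = 49.53 × $0.21 = $10.40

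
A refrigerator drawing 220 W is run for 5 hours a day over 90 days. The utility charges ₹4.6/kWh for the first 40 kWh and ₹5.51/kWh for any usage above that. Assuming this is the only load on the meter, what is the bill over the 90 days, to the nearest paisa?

₹509.09

Runtime = 5 h/day × 90 days = 450 h
Energy = 0.22 kW × 450 h = 99 kWh
Tier 1 (0–40 kWh): 40 × ₹4.6 = ₹184
Above 40 kWh: 59 × ₹5.51 = ₹325.09
Bill = ₹509.09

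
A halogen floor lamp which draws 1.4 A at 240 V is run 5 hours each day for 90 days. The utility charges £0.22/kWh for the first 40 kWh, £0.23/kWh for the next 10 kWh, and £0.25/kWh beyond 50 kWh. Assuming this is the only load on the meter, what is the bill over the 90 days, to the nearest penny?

£36.40

Power = 1.4 A × 240 V = 336 W = 0.336 kW
Runtime = 5 h/day × 90 days = 450 h
Energy = 0.336 kW × 450 h = 151.2 kWh
Tier 1 (0–40 kWh): 40 × £0.22 = £8.8
Tier 2 (40–50 kWh): 10 × £0.23 = £2.3
Above 50 kWh: 101.2 × £0.25 = £25.3
Bill = £36.40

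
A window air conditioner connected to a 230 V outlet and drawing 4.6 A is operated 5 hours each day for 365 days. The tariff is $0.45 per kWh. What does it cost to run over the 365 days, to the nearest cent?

$868.88

Power = 4.6 A × 230 V = 1058 W = 1.058 kW
Runtime = 5 h/day × 365 days = 1825 h
Energy = 1.058 kW × 1825 h = 1930.85 kWh
Cost = 1930.85 kWh × $0.45/kWh = $868.88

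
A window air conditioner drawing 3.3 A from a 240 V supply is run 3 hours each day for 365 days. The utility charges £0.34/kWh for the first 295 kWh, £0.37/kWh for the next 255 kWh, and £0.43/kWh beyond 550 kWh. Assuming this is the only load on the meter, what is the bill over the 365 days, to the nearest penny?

£331.06

Power = 3.3 A × 240 V = 792 W = 0.792 kW
Runtime = 3 h/day × 365 days = 1095 h
Energy = 0.792 kW × 1095 h = 867.24 kWh
Tier 1 (0–295 kWh): 295 × £0.34 = £100.3
Tier 2 (295–550 kWh): 255 × £0.37 = £94.35
Above 550 kWh: 317.24 × £0.43 = £136.4132
Bill = £331.06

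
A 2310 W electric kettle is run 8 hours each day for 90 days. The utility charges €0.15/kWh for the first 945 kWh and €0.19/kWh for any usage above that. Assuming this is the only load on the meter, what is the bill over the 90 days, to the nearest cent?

Runtime = 8 h/day × 90 days = 720 h
Energy = 2.31 kW × 720 h = 1663.2 kWh
Tier 1 (0–945 kWh): 945 × €0.15 = €141.75
Above 945 kWh: 718.2 × €0.19 = €136.458
Bill = €278.21

€278.21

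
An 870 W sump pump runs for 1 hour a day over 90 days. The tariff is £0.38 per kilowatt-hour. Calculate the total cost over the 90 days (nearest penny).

Runtime = 1 h/day × 90 days = 90 h
Energy = 0.87 kW × 90 h = 78.3 kWh
Cost = 78.3 kWh × £0.38/kWh = £29.75

£29.75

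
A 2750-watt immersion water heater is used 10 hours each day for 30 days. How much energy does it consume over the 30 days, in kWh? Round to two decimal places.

825.00 kWh

Runtime = 10 h/day × 30 days = 300 h
Energy = 2.75 kW × 300 h = 825 kWh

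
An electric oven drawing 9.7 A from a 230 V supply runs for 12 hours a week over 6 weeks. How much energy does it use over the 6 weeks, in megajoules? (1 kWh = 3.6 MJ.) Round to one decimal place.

578.3 MJ

Power = 9.7 A × 230 V = 2231 W = 2.231 kW
Runtime = 12 h/week × 6 weeks = 72 h
Energy = 2.231 kW × 72 h = 160.632 kWh
= 160.632 × 3.6 MJ = 578.3 MJ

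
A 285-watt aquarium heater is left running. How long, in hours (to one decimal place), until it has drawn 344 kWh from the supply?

Hours = 344 kWh ÷ 0.285 kW = 1207.0 h

1207.0 h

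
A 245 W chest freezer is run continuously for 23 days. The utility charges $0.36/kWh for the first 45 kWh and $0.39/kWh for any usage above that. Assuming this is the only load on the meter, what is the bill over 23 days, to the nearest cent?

Runtime = 24 h × 23 = 552 h
Energy = 0.245 kW × 552 h = 135.24 kWh
Tier 1 (0–45 kWh): 45 × $0.36 = $16.2
Above 45 kWh: 90.24 × $0.39 = $35.1936
Bill = $51.39

$51.39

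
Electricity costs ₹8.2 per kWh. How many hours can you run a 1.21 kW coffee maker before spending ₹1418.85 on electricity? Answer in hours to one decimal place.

Energy available = ₹1418.85 ÷ ₹8.2/kWh = 173.0305 kWh
Hours = 173.0305 kWh ÷ 1.21 kW = 143.0 h

143.0 h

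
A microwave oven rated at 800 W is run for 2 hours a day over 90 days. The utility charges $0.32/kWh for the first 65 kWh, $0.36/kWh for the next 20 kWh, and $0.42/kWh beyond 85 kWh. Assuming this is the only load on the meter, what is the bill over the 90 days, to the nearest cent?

$52.78

Runtime = 2 h/day × 90 days = 180 h
Energy = 0.8 kW × 180 h = 144 kWh
Tier 1 (0–65 kWh): 65 × $0.32 = $20.8
Tier 2 (65–85 kWh): 20 × $0.36 = $7.2
Above 85 kWh: 59 × $0.42 = $24.78
Bill = $52.78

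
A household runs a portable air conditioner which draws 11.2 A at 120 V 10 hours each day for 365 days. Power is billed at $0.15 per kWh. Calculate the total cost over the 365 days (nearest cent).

Power = 11.2 A × 120 V = 1344 W = 1.344 kW
Runtime = 10 h/day × 365 days = 3650 h
Energy = 1.344 kW × 3650 h = 4905.6 kWh
Cost = 4905.6 kWh × $0.15/kWh = $735.84

$735.84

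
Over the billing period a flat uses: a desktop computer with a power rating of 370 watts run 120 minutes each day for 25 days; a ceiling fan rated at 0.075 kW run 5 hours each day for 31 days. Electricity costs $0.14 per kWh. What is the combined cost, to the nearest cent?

desktop computer: Runtime = 120 min × 25 = 3000 min = 50 h
desktop computer: 0.37 kW × 50 h = 18.5 kWh
ceiling fan: Runtime = 5 h/day × 31 days = 155 h
ceiling fan: 0.075 kW × 155 h = 11.625 kWh
Total energy = 30.125 kWh
Cost = 30.125 × $0.14 = $4.22

$4.22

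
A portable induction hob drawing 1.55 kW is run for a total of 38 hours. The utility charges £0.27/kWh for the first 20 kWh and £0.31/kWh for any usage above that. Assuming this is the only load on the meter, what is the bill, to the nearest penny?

£17.46

Energy = 1.55 kW × 38 h = 58.9 kWh
Tier 1 (0–20 kWh): 20 × £0.27 = £5.4
Above 20 kWh: 38.9 × £0.31 = £12.059
Bill = £17.46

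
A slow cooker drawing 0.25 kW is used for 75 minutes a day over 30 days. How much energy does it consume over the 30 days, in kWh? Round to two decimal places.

Runtime = 75 min × 30 = 2250 min = 37.5 h
Energy = 0.25 kW × 37.5 h = 9.375 kWh ≈ 9.38 kWh

9.38 kWh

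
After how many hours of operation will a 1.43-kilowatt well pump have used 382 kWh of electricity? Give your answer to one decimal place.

Hours = 382 kWh ÷ 1.43 kW = 267.1 h

267.1 h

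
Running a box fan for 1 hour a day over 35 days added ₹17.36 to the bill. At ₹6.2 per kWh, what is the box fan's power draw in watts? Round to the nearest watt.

80 W

Energy = ₹17.36 ÷ ₹6.2/kWh = 2.8 kWh
Runtime = 1 h/day × 35 days = 35 h
Power = 2.8 kWh ÷ 35 h = 0.08 kW = 80 W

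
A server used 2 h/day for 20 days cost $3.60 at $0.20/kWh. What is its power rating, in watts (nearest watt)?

Energy = $3.60 ÷ $0.20/kWh = 18 kWh
Runtime = 2 h/day × 20 days = 40 h
Power = 18 kWh ÷ 40 h = 0.45 kW = 450 W

450 W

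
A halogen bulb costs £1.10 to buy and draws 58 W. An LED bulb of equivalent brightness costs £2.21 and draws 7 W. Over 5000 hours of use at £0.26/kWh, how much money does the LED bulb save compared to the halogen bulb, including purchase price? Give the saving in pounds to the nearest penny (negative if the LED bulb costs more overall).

£65.19

halogen bulb: £1.10 + (58/1000) kW × 5000 h × £0.26 = £1.10 + £75.4 = £76.5
LED bulb: £2.21 + (7/1000) kW × 5000 h × £0.26 = £2.21 + £9.1 = £11.31
Saving = £76.5 − £11.31 = £65.19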